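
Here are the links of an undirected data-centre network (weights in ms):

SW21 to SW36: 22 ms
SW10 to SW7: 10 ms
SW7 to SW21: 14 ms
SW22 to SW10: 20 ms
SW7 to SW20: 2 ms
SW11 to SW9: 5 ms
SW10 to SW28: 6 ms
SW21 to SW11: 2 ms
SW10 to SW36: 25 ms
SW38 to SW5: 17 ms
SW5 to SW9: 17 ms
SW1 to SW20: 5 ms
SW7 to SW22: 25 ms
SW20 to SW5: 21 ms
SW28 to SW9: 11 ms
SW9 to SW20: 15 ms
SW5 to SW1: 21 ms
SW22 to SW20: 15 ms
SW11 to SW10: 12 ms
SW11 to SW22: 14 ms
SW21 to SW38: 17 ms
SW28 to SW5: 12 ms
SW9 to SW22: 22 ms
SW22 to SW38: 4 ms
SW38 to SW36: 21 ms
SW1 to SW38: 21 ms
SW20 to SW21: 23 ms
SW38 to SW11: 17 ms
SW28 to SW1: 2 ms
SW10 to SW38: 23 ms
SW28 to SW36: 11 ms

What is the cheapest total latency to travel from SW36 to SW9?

Candidate routes:
SW36 → SW21 → SW11 → SW9: 22+2+5 = 29
SW36 → SW28 → SW9: 11+11 = 22
SW36 → SW28 → SW1 → SW20 → SW9: 11+2+5+15 = 33
The minimum is 22 ms via SW36 → SW28 → SW9.

22 ms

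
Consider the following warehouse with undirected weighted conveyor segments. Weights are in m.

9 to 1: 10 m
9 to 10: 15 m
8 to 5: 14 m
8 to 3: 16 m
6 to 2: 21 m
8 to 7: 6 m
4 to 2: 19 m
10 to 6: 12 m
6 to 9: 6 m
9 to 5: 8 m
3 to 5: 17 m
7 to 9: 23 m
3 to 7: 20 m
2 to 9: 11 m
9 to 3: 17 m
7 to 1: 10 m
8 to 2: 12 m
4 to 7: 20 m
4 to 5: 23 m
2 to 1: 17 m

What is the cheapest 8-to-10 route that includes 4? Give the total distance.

Best 8 to 4: 8 → 7 → 4 costing 26
Best 4 to 10: 4 → 2 → 9 → 10 costing 45
Total via 4: 26 + 45 = 71 m.

71 m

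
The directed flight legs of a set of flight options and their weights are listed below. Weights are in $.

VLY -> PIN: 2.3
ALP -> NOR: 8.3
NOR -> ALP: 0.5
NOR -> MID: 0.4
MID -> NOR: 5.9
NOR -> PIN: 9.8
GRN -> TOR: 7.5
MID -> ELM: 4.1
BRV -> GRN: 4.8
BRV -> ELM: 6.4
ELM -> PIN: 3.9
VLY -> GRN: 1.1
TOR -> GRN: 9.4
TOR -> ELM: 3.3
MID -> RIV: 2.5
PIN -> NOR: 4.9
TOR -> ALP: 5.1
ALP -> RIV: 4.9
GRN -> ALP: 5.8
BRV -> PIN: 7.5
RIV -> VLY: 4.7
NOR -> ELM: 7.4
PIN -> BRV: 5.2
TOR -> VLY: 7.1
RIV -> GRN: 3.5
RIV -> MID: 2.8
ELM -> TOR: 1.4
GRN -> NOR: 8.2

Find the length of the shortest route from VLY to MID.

$7.6

Candidate routes:
VLY → PIN → NOR → MID: 2.3+4.9+0.4 = 7.6
VLY → PIN → NOR → ALP → RIV → MID: 2.3+4.9+0.5+4.9+2.8 = 15.4
VLY → GRN → ALP → RIV → MID: 1.1+5.8+4.9+2.8 = 14.6
VLY → GRN → NOR → MID: 1.1+8.2+0.4 = 9.7
The minimum is $7.6 via VLY → PIN → NOR → MID.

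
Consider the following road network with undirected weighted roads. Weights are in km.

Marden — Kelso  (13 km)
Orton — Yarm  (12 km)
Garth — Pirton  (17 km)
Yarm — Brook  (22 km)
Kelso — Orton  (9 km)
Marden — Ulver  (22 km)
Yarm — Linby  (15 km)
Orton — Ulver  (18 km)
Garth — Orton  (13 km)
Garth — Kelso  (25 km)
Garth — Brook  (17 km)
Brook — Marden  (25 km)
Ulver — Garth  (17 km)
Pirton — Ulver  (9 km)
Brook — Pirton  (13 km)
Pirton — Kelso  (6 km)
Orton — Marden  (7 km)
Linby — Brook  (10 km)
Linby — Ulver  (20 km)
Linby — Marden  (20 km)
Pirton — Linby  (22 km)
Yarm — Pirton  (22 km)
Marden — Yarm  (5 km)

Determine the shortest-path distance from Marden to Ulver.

Running Dijkstra from Marden:
Marden: 0
Yarm: 5  (via Marden)
Orton: 7  (via Marden)
Kelso: 13  (via Marden)
Pirton: 19  (via Kelso)
Linby: 20  (via Marden)
Garth: 20  (via Orton)
Ulver: 22  (via Marden)
Shortest route: Marden → Ulver = 22 km.

22 km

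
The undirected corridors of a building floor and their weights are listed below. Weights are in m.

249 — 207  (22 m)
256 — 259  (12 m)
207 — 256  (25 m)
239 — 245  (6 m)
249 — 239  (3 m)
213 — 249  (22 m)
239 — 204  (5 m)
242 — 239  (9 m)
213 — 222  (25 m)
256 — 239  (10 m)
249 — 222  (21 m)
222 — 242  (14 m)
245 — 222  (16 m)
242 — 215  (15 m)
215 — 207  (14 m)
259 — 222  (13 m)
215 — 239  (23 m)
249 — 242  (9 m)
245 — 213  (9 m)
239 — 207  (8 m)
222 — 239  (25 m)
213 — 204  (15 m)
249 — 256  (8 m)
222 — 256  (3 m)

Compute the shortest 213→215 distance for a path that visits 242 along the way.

Best 213 to 242: 213 → 245 → 239 → 242 costing 24
Best 242 to 215: 242 → 215 costing 15
Total via 242: 24 + 15 = 39 m.

39 m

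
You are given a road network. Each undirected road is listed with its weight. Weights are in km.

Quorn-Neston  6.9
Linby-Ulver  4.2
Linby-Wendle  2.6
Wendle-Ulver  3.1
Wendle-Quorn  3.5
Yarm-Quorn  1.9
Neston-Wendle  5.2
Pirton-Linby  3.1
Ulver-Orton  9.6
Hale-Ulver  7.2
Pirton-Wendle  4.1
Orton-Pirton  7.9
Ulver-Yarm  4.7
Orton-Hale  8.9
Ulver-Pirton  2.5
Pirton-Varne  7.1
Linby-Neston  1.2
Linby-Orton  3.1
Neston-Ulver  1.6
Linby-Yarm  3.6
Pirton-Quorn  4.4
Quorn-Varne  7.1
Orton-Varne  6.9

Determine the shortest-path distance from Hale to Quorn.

13.8 km

Running Dijkstra from Hale:
Hale: 0
Ulver: 7.2  (via Hale)
Neston: 8.8  (via Ulver)
Orton: 8.9  (via Hale)
Pirton: 9.7  (via Ulver)
Linby: 10  (via Neston)
Wendle: 10.3  (via Ulver)
Yarm: 11.9  (via Ulver)
Quorn: 13.8  (via Wendle)
Shortest route: Hale–Ulver–Wendle–Quorn = 13.8 km.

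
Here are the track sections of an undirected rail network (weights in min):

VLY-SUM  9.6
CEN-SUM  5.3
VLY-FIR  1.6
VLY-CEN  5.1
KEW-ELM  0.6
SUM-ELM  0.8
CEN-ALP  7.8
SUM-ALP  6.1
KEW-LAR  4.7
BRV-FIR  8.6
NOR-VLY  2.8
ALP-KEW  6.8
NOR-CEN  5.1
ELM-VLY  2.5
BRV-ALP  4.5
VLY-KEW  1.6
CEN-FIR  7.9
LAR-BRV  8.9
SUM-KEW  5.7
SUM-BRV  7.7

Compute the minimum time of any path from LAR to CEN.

11.4 min

Shortest distances from LAR:
LAR: 0
KEW: 4.7  (via LAR)
ELM: 5.3  (via KEW)
SUM: 6.1  (via ELM)
VLY: 6.3  (via KEW)
FIR: 7.9  (via VLY)
BRV: 8.9  (via LAR)
NOR: 9.1  (via VLY)
CEN: 11.4  (via SUM)
Shortest route: LAR–KEW–ELM–SUM–CEN = 11.4 min.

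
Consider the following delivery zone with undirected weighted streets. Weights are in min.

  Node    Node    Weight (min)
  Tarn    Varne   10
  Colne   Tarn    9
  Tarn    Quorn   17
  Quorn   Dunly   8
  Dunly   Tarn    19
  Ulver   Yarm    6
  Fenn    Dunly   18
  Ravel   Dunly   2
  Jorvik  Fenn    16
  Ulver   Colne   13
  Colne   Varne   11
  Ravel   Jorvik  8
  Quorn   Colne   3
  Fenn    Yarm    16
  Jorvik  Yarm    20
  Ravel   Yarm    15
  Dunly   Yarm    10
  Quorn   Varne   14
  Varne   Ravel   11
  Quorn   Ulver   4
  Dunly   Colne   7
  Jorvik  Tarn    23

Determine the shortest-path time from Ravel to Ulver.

Settle nodes by increasing distance from Ravel:
Ravel: 0
Dunly: 2  (via Ravel)
Jorvik: 8  (via Ravel)
Colne: 9  (via Dunly)
Quorn: 10  (via Dunly)
Varne: 11  (via Ravel)
Yarm: 12  (via Dunly)
Ulver: 14  (via Quorn)
Shortest route: Ravel–Dunly–Quorn–Ulver = 14 min.

14 min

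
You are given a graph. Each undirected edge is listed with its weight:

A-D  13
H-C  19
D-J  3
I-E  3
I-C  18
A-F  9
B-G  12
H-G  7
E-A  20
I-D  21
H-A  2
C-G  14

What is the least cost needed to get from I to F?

32

Candidate routes:
I–D–A–F: 21+13+9 = 43
I–E–A–F: 3+20+9 = 32
Cheapest is I–E–A–F at 32.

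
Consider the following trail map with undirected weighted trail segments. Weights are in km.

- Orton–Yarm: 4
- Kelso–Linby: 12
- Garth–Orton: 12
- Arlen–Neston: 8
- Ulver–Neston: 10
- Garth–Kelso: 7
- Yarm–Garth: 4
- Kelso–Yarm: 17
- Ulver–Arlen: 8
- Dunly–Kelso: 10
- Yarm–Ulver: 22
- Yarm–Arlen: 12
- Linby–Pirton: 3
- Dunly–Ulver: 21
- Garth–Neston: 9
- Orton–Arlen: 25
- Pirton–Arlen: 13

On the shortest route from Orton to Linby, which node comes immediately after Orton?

Yarm

Compare a few routes:
Orton–Garth–Kelso–Linby: 12+7+12 = 31
Orton–Yarm–Garth–Kelso–Linby: 4+4+7+12 = 27
Orton–Yarm–Arlen–Pirton–Linby: 4+12+13+3 = 32
The minimum is 27 km via Orton–Yarm–Garth–Kelso–Linby.
So from Orton the first move is to Yarm.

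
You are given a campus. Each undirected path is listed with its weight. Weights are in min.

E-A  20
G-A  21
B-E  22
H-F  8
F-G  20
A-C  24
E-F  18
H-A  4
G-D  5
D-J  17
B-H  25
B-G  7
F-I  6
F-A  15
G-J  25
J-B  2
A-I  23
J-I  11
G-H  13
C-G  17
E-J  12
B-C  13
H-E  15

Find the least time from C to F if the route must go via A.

36 min

Shortest C→A: C–A = 24
Shortest A→F: A–H–F = 12
Total via A: 24 + 12 = 36 min.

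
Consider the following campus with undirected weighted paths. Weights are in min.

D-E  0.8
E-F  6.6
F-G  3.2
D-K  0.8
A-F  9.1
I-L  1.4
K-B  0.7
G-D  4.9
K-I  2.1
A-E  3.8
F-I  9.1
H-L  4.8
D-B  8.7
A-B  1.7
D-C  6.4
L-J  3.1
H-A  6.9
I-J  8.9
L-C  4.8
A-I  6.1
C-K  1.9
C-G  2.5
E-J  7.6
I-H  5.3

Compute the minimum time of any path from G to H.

Running Dijkstra from G:
G: 0
C: 2.5  (via G)
F: 3.2  (via G)
K: 4.4  (via C)
D: 4.9  (via G)
B: 5.1  (via K)
E: 5.7  (via D)
I: 6.5  (via K)
A: 6.8  (via B)
L: 7.3  (via C)
J: 10.4  (via L)
H: 11.8  (via I)
Shortest route: G → C → K → I → H = 11.8 min.

11.8 min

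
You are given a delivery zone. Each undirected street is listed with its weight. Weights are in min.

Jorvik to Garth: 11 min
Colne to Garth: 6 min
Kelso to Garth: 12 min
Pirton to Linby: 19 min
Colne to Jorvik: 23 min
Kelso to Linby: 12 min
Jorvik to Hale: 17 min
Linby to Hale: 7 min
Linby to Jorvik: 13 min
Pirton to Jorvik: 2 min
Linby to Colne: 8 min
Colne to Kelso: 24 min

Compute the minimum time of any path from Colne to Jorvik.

17 min

Candidate routes:
Colne → Linby → Jorvik: 8+13 = 21
Colne → Garth → Jorvik: 6+11 = 17
The minimum is 17 min via Colne → Garth → Jorvik.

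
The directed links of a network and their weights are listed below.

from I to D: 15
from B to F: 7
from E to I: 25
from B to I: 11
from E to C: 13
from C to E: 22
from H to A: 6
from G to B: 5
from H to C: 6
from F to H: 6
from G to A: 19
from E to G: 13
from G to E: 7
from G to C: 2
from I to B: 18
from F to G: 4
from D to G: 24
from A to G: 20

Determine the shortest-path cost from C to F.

47

Enumerating some paths:
C - E - I - D - G - B - F: 22+25+15+24+5+7 = 98
C - E - I - B - F: 22+25+18+7 = 72
C - E - G - B - F: 22+13+5+7 = 47
The minimum is 47 via C - E - G - B - F.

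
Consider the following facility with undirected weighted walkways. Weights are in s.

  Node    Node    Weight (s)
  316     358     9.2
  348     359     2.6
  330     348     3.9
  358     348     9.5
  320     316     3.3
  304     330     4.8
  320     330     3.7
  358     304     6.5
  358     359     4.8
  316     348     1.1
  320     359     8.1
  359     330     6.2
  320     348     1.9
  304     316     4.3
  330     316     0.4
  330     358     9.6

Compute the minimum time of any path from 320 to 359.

Enumerating some paths:
320–348–359: 1.9+2.6 = 4.5
320–330–316–348–359: 3.7+0.4+1.1+2.6 = 7.8
320–316–348–359: 3.3+1.1+2.6 = 7
The minimum is 4.5 s via 320–348–359.

4.5 s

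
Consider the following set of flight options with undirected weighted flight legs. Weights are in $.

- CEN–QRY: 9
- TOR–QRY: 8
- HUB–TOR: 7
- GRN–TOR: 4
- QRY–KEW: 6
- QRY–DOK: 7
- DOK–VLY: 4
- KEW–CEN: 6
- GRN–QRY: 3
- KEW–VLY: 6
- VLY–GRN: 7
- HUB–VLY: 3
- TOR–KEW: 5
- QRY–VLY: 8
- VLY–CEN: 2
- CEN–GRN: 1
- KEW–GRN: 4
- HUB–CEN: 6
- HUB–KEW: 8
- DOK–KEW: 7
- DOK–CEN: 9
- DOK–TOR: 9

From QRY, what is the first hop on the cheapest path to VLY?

GRN

Compare a few routes:
QRY–CEN–VLY: 9+2 = 11
QRY–GRN–VLY: 3+7 = 10
QRY–VLY: 8 = 8
QRY–GRN–CEN–VLY: 3+1+2 = 6
Cheapest is QRY–GRN–CEN–VLY at $6.
So from QRY the first move is to GRN.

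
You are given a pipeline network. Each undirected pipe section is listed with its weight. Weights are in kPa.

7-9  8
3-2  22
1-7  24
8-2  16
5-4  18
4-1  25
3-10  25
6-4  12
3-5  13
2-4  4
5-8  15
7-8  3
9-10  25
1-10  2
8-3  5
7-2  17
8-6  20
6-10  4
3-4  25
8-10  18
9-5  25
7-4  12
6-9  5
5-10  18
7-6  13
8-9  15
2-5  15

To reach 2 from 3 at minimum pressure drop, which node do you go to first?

Compare a few routes:
3 - 8 - 2: 5+16 = 21
3 - 2: 22 = 22
3 - 8 - 7 - 4 - 2: 5+3+12+4 = 24
The minimum is 21 kPa via 3 - 8 - 2.
So from 3 the first move is to 8.

8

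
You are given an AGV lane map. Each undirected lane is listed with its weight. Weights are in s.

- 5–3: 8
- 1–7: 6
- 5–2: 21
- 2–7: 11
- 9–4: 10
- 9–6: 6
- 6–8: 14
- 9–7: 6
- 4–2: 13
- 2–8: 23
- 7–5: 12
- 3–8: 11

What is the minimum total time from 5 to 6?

24 s

Candidate routes:
5 → 7 → 9 → 6: 12+6+6 = 24
5 → 2 → 7 → 9 → 6: 21+11+6+6 = 44
5 → 2 → 4 → 9 → 6: 21+13+10+6 = 50
5 → 3 → 8 → 6: 8+11+14 = 33
The minimum is 24 s via 5 → 7 → 9 → 6.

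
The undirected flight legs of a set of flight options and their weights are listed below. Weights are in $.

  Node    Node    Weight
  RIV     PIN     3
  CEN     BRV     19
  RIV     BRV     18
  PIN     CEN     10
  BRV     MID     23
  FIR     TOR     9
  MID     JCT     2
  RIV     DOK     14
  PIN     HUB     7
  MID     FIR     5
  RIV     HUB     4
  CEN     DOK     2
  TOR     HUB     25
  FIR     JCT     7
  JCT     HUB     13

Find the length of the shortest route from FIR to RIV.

$24

Compare a few routes:
FIR - JCT - HUB - PIN - RIV: 7+13+7+3 = 30
FIR - TOR - HUB - RIV: 9+25+4 = 38
FIR - MID - JCT - HUB - PIN - RIV: 5+2+13+7+3 = 30
FIR - JCT - HUB - RIV: 7+13+4 = 24
Cheapest is FIR - JCT - HUB - RIV at $24.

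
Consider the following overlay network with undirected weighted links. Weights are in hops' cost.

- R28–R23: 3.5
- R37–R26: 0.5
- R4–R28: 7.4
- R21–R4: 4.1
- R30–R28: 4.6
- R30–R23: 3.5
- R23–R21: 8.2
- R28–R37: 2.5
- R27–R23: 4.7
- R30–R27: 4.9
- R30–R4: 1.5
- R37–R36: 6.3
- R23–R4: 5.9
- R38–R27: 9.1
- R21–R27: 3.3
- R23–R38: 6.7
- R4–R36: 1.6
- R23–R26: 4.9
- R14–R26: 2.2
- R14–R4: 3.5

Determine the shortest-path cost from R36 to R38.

13.3 hops' cost

Running Dijkstra from R36:
R36: 0
R4: 1.6  (via R36)
R30: 3.1  (via R4)
R14: 5.1  (via R4)
R21: 5.7  (via R4)
R37: 6.3  (via R36)
R23: 6.6  (via R30)
R26: 6.8  (via R37)
R28: 7.7  (via R30)
R27: 8  (via R30)
R38: 13.3  (via R23)
Shortest route: R36 → R4 → R30 → R23 → R38 = 13.3 hops' cost.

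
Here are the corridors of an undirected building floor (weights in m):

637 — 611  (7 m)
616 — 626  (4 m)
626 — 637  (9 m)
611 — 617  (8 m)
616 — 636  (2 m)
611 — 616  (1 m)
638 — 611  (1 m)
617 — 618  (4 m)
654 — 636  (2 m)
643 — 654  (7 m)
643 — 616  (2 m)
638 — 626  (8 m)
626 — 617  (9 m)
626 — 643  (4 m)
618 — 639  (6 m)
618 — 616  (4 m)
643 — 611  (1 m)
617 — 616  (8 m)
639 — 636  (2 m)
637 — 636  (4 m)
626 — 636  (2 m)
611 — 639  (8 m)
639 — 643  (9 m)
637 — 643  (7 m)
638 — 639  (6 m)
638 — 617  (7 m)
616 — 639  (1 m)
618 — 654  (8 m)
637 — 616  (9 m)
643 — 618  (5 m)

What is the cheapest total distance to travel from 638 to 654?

Candidate routes:
638 - 611 - 616 - 639 - 636 - 654: 1+1+1+2+2 = 7
638 - 611 - 616 - 636 - 654: 1+1+2+2 = 6
638 - 611 - 643 - 616 - 636 - 654: 1+1+2+2+2 = 8
The minimum is 6 m via 638 - 611 - 616 - 636 - 654.

6 m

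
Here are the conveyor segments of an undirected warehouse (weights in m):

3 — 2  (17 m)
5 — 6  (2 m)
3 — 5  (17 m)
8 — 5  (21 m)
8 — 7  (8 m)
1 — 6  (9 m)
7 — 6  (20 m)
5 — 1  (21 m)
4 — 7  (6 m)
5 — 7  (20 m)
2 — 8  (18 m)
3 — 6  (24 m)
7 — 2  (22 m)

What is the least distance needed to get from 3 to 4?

Candidate routes:
3–2–8–7–4: 17+18+8+6 = 49
3–5–7–4: 17+20+6 = 43
3–2–7–4: 17+22+6 = 45
3–5–6–7–4: 17+2+20+6 = 45
Cheapest is 3–5–7–4 at 43 m.

43 m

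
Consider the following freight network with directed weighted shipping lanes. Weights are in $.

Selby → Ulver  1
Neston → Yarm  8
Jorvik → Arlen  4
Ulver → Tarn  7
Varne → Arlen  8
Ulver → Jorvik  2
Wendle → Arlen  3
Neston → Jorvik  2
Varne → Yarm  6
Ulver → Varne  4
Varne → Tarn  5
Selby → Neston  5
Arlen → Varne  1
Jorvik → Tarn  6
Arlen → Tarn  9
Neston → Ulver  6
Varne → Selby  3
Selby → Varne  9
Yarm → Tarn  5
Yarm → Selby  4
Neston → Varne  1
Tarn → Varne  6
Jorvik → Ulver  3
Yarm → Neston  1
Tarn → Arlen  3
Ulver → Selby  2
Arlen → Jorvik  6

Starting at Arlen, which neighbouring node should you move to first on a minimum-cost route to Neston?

Varne

Enumerating some paths:
Arlen - Varne - Yarm - Neston: 1+6+1 = 8
Arlen - Varne - Yarm - Selby - Neston: 1+6+4+5 = 16
Arlen - Varne - Selby - Neston: 1+3+5 = 9
Arlen - Jorvik - Ulver - Selby - Neston: 6+3+2+5 = 16
Cheapest is Arlen - Varne - Yarm - Neston at $8.
So from Arlen the first move is to Varne.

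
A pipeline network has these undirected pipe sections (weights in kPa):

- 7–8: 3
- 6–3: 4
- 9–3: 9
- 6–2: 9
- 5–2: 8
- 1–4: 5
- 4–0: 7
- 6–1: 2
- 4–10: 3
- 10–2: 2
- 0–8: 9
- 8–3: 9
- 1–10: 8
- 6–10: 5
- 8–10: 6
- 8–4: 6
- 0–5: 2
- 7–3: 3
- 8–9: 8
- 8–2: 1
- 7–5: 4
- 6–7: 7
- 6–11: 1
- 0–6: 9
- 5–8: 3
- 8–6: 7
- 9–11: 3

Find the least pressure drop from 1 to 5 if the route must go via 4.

14 kPa

Shortest 1→4: 1 → 4 = 5
Best 4 to 5: 4 → 8 → 5 costing 9
Total via 4: 5 + 9 = 14 kPa.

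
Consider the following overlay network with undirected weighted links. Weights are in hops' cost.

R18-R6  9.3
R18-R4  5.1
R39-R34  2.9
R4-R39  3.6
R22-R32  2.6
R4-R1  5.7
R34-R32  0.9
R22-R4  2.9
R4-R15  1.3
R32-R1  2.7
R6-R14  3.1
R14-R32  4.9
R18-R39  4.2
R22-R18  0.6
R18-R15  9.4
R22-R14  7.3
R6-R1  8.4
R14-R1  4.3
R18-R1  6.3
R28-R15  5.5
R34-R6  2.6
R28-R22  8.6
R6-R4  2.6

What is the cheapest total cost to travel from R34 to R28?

Running Dijkstra from R34:
R34: 0
R32: 0.9  (via R34)
R6: 2.6  (via R34)
R39: 2.9  (via R34)
R22: 3.5  (via R32)
R1: 3.6  (via R32)
R18: 4.1  (via R22)
R4: 5.2  (via R6)
R14: 5.7  (via R6)
R15: 6.5  (via R4)
R28: 12  (via R15)
Shortest route: R34–R6–R4–R15–R28 = 12 hops' cost.

12 hops' cost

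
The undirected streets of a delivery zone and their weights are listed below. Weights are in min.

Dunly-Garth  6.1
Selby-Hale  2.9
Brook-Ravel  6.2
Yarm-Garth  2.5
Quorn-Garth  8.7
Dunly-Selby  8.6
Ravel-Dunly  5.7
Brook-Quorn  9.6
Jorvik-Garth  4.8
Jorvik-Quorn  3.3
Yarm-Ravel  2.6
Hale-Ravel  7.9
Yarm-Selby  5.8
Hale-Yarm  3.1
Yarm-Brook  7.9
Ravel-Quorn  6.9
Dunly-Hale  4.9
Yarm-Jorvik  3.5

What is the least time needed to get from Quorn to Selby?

12.6 min

Enumerating some paths:
Quorn–Jorvik–Yarm–Hale–Selby: 3.3+3.5+3.1+2.9 = 12.8
Quorn–Jorvik–Yarm–Selby: 3.3+3.5+5.8 = 12.6
Cheapest is Quorn–Jorvik–Yarm–Selby at 12.6 min.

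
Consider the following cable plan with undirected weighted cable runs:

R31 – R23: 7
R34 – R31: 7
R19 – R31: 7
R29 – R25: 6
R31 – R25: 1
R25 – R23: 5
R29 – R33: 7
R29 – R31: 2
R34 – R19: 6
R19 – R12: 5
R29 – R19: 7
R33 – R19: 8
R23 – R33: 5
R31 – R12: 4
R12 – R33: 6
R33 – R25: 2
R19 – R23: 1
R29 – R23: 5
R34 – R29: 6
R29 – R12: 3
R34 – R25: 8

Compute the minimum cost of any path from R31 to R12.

4

Compare a few routes:
R31–R29–R12: 2+3 = 5
R31–R12: 4 = 4
R31–R25–R33–R12: 1+2+6 = 9
Cheapest is R31–R12 at 4.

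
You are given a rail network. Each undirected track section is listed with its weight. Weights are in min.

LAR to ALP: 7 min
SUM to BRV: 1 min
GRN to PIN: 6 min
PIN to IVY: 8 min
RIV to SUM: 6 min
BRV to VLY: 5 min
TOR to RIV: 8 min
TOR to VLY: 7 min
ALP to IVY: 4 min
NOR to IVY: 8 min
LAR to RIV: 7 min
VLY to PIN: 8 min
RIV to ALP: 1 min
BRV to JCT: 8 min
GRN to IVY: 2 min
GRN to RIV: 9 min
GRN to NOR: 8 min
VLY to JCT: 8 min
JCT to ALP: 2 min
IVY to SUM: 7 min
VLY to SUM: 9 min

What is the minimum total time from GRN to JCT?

8 min

Candidate routes:
GRN → IVY → ALP → JCT: 2+4+2 = 8
GRN → IVY → SUM → RIV → ALP → JCT: 2+7+6+1+2 = 18
GRN → IVY → SUM → BRV → JCT: 2+7+1+8 = 18
GRN → RIV → ALP → JCT: 9+1+2 = 12
Cheapest is GRN → IVY → ALP → JCT at 8 min.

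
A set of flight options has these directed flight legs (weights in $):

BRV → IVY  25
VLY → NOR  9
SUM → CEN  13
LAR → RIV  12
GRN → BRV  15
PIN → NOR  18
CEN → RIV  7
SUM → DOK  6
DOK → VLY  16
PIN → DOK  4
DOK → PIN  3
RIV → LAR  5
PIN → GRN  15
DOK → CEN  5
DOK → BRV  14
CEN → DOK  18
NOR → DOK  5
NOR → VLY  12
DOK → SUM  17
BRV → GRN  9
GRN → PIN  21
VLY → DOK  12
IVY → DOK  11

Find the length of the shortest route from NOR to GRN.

$23

Running Dijkstra from NOR:
NOR: 0
DOK: 5  (via NOR)
PIN: 8  (via DOK)
CEN: 10  (via DOK)
VLY: 12  (via NOR)
RIV: 17  (via CEN)
BRV: 19  (via DOK)
SUM: 22  (via DOK)
LAR: 22  (via RIV)
GRN: 23  (via PIN)
Shortest route: NOR → DOK → PIN → GRN = $23.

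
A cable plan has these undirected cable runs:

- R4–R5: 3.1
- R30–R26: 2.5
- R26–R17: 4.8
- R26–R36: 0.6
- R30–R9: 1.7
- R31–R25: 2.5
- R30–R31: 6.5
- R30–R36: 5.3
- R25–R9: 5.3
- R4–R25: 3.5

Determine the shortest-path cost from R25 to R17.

Candidate routes:
R25 - R9 - R30 - R26 - R17: 5.3+1.7+2.5+4.8 = 14.3
R25 - R9 - R30 - R36 - R26 - R17: 5.3+1.7+5.3+0.6+4.8 = 17.7
R25 - R31 - R30 - R26 - R17: 2.5+6.5+2.5+4.8 = 16.3
The minimum is 14.3 via R25 - R9 - R30 - R26 - R17.

14.3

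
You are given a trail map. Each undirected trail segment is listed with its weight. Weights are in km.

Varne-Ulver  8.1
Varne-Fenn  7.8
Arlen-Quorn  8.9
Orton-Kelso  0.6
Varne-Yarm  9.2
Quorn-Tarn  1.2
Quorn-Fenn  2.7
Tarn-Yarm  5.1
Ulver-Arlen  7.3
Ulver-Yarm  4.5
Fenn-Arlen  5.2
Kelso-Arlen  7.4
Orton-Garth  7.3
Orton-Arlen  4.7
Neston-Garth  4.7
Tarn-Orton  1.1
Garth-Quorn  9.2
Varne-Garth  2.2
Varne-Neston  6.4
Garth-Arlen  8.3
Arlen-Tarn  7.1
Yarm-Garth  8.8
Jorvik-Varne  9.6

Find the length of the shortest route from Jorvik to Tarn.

20.2 km

Shortest distances from Jorvik:
Jorvik: 0
Varne: 9.6  (via Jorvik)
Garth: 11.8  (via Varne)
Neston: 16  (via Varne)
Fenn: 17.4  (via Varne)
Ulver: 17.7  (via Varne)
Yarm: 18.8  (via Varne)
Orton: 19.1  (via Garth)
Kelso: 19.7  (via Orton)
Arlen: 20.1  (via Garth)
Quorn: 20.1  (via Fenn)
Tarn: 20.2  (via Orton)
Shortest route: Jorvik–Varne–Garth–Orton–Tarn = 20.2 km.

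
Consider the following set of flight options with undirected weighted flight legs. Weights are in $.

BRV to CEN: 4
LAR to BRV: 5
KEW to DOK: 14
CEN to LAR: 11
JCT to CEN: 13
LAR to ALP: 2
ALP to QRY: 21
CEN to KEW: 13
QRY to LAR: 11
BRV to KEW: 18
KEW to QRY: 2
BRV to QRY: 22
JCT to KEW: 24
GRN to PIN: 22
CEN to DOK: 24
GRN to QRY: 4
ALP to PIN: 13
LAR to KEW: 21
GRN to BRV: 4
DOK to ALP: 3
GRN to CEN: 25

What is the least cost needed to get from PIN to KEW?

Enumerating some paths:
PIN - ALP - LAR - QRY - KEW: 13+2+11+2 = 28
PIN - ALP - DOK - KEW: 13+3+14 = 30
The minimum is $28 via PIN - ALP - LAR - QRY - KEW.

$28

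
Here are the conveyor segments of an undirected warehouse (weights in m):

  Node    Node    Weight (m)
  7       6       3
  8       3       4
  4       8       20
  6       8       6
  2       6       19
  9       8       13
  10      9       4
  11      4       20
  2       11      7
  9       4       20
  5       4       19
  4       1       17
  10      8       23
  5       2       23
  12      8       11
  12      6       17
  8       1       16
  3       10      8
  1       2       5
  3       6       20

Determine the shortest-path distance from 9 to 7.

Compare a few routes:
9–8–6–7: 13+6+3 = 22
9–10–3–6–7: 4+8+20+3 = 35
9–10–3–8–6–7: 4+8+4+6+3 = 25
The minimum is 22 m via 9–8–6–7.

22 m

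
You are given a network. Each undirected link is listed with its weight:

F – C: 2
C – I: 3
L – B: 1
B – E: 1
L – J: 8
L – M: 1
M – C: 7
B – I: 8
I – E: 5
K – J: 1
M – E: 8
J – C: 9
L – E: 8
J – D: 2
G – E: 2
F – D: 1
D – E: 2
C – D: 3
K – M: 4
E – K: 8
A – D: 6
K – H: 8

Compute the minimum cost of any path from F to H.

12

Enumerating some paths:
F → D → E → B → L → M → K → H: 1+2+1+1+1+4+8 = 18
F → C → D → J → K → H: 2+3+2+1+8 = 16
F → D → E → K → H: 1+2+8+8 = 19
F → D → J → K → H: 1+2+1+8 = 12
Cheapest is F → D → J → K → H at 12.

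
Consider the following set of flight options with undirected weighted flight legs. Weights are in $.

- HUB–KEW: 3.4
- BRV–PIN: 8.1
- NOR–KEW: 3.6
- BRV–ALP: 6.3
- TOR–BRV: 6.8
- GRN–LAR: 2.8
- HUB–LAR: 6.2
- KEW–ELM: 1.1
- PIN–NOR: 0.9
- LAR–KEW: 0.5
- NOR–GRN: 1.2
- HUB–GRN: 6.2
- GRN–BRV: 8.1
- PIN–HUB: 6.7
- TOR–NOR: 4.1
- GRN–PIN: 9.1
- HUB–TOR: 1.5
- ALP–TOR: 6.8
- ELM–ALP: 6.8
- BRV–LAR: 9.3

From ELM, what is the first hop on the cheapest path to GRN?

KEW

Compare a few routes:
ELM → KEW → LAR → GRN: 1.1+0.5+2.8 = 4.4
ELM → KEW → NOR → GRN: 1.1+3.6+1.2 = 5.9
The minimum is $4.4 via ELM → KEW → LAR → GRN.
So from ELM the first move is to KEW.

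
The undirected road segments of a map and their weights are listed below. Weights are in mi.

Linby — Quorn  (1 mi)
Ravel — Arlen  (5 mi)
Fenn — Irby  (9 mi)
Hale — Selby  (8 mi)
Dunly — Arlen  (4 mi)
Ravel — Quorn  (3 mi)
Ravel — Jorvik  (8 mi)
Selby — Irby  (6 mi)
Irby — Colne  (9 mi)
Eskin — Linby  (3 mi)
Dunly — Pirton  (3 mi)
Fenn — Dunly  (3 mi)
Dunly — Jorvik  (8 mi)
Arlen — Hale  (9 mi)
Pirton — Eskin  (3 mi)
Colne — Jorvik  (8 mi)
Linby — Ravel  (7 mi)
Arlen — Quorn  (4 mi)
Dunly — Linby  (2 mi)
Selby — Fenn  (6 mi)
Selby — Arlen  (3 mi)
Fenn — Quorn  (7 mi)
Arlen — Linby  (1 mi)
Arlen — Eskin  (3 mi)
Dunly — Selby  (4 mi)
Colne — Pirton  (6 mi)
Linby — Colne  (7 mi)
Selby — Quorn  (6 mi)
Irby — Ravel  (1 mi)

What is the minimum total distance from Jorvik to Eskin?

Enumerating some paths:
Jorvik–Dunly–Linby–Eskin: 8+2+3 = 13
Jorvik–Dunly–Linby–Arlen–Eskin: 8+2+1+3 = 14
Jorvik–Dunly–Pirton–Eskin: 8+3+3 = 14
Jorvik–Ravel–Quorn–Linby–Eskin: 8+3+1+3 = 15
Cheapest is Jorvik–Dunly–Linby–Eskin at 13 mi.

13 mi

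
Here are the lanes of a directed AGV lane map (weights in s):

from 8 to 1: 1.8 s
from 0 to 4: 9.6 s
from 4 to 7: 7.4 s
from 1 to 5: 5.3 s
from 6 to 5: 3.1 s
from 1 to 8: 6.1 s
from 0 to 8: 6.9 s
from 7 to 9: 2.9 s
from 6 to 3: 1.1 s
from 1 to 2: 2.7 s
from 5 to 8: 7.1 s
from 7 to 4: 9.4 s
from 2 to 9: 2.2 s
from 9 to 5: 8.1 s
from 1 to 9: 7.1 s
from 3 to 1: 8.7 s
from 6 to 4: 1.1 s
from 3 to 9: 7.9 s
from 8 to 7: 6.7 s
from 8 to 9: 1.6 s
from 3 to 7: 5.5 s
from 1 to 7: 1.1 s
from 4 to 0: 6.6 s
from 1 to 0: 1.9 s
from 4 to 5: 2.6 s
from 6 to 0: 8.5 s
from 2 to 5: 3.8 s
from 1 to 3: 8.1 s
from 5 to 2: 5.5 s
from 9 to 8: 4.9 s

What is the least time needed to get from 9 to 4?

Enumerating some paths:
9–8–1–7–4: 4.9+1.8+1.1+9.4 = 17.2
9–8–1–0–4: 4.9+1.8+1.9+9.6 = 18.2
The minimum is 17.2 s via 9–8–1–7–4.

17.2 s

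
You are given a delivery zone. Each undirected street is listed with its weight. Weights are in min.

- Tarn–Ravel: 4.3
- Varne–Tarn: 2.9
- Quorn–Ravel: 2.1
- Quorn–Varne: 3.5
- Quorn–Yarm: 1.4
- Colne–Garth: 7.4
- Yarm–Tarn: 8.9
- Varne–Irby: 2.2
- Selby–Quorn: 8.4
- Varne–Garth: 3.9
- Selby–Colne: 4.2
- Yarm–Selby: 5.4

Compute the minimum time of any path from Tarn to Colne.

Settle nodes by increasing distance from Tarn:
Tarn: 0
Varne: 2.9  (via Tarn)
Ravel: 4.3  (via Tarn)
Irby: 5.1  (via Varne)
Quorn: 6.4  (via Varne)
Garth: 6.8  (via Varne)
Yarm: 7.8  (via Quorn)
Selby: 13.2  (via Yarm)
Colne: 14.2  (via Garth)
Shortest route: Tarn–Varne–Garth–Colne = 14.2 min.

14.2 min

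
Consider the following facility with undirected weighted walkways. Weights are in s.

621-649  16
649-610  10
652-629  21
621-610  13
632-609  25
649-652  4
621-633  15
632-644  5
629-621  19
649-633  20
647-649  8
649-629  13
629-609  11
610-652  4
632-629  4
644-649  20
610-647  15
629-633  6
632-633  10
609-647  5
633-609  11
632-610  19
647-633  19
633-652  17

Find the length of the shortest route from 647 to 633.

16 s

Enumerating some paths:
647 - 633: 19 = 19
647 - 609 - 629 - 633: 5+11+6 = 22
647 - 649 - 629 - 633: 8+13+6 = 27
647 - 609 - 633: 5+11 = 16
The minimum is 16 s via 647 - 609 - 633.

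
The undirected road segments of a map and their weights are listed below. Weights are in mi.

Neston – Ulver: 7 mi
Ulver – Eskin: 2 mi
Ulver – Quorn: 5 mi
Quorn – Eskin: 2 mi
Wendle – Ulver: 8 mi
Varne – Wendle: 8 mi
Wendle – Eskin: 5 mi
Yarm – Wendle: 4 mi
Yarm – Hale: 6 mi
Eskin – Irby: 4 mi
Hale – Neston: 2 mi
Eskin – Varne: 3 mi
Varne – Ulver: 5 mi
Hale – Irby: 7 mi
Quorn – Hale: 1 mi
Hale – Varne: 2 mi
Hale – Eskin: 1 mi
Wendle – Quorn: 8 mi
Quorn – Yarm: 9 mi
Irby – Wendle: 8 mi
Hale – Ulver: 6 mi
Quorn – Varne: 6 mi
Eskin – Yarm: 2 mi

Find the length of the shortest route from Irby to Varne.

7 mi

Candidate routes:
Irby–Eskin–Varne: 4+3 = 7
Irby–Hale–Varne: 7+2 = 9
Irby–Eskin–Quorn–Hale–Varne: 4+2+1+2 = 9
Cheapest is Irby–Eskin–Varne at 7 mi.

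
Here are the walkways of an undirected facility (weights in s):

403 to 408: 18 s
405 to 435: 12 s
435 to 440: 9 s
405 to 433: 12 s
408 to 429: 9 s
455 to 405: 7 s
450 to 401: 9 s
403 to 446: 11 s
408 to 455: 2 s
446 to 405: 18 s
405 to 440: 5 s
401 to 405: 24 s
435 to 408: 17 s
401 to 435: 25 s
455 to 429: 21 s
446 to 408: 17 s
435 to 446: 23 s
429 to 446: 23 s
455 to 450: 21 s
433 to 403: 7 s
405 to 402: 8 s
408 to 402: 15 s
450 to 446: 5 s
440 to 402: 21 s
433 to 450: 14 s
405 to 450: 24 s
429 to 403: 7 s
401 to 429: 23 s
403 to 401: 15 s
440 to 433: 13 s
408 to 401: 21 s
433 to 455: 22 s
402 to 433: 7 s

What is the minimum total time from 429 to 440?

Candidate routes:
429 - 408 - 455 - 405 - 440: 9+2+7+5 = 23
429 - 403 - 433 - 440: 7+7+13 = 27
The minimum is 23 s via 429 - 408 - 455 - 405 - 440.

23 s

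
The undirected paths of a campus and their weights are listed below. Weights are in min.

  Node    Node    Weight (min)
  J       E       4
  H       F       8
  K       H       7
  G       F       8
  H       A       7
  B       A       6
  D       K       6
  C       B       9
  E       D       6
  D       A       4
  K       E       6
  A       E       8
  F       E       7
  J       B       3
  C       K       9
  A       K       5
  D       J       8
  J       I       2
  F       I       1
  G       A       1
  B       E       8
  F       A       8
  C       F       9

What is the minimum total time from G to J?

Settle nodes by increasing distance from G:
G: 0
A: 1  (via G)
D: 5  (via A)
K: 6  (via A)
B: 7  (via A)
F: 8  (via G)
H: 8  (via A)
E: 9  (via A)
I: 9  (via F)
J: 10  (via B)
Shortest route: G → A → B → J = 10 min.

10 min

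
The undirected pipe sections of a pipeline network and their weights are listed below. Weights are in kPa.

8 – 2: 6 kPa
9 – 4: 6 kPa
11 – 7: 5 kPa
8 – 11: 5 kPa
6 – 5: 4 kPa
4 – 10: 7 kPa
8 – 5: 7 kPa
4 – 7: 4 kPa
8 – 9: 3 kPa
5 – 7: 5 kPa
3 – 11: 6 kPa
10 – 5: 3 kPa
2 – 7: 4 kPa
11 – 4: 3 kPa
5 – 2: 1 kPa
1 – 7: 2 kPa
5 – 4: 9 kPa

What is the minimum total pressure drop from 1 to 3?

Shortest distances from 1:
1: 0
7: 2  (via 1)
2: 6  (via 7)
4: 6  (via 7)
5: 7  (via 7)
11: 7  (via 7)
10: 10  (via 5)
6: 11  (via 5)
8: 12  (via 2)
9: 12  (via 4)
3: 13  (via 11)
Shortest route: 1–7–11–3 = 13 kPa.

13 kPa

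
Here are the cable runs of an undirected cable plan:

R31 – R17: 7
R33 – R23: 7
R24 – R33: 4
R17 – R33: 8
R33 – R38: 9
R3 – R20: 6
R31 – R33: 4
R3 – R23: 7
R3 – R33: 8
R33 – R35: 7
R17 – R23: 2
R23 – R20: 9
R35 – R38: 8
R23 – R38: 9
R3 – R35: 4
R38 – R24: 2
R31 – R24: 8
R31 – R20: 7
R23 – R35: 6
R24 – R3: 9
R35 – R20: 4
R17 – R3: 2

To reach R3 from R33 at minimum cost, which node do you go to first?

R3

Enumerating some paths:
R33–R3: 8 = 8
R33–R35–R3: 7+4 = 11
R33–R17–R3: 8+2 = 10
Cheapest is R33–R3 at 8.
So from R33 the first move is to R3.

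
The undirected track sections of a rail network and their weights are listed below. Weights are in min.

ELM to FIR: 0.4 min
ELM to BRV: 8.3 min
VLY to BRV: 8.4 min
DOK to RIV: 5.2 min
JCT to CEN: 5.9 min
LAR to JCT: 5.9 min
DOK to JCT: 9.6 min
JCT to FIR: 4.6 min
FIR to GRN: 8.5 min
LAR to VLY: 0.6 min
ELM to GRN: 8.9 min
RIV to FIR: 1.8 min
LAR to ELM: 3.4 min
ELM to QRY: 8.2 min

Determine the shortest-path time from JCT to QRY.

13.2 min

Shortest distances from JCT:
JCT: 0
FIR: 4.6  (via JCT)
ELM: 5  (via FIR)
LAR: 5.9  (via JCT)
CEN: 5.9  (via JCT)
RIV: 6.4  (via FIR)
VLY: 6.5  (via LAR)
DOK: 9.6  (via JCT)
GRN: 13.1  (via FIR)
QRY: 13.2  (via ELM)
Shortest route: JCT–FIR–ELM–QRY = 13.2 min.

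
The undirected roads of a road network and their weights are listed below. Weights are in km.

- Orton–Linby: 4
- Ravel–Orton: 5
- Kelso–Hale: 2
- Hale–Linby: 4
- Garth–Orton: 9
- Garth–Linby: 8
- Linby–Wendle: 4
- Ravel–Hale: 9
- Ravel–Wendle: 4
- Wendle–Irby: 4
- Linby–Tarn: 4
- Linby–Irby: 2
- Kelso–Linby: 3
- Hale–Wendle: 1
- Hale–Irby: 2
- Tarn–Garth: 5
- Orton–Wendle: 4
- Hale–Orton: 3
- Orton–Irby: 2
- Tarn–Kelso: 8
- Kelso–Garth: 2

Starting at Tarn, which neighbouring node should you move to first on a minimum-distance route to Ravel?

Candidate routes:
Tarn → Linby → Wendle → Ravel: 4+4+4 = 12
Tarn → Linby → Irby → Hale → Wendle → Ravel: 4+2+2+1+4 = 13
Cheapest is Tarn → Linby → Wendle → Ravel at 12 km.
So from Tarn the first move is to Linby.

Linby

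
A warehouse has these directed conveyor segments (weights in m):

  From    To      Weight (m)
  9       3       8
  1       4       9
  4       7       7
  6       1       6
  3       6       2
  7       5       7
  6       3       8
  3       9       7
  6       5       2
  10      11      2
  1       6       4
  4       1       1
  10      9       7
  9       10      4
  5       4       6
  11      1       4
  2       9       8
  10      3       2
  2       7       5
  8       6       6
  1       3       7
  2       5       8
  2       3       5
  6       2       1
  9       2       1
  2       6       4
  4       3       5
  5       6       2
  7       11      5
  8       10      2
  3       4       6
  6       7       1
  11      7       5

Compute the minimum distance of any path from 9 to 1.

10 m

Candidate routes:
9 - 10 - 3 - 4 - 1: 4+2+6+1 = 13
9 - 10 - 11 - 1: 4+2+4 = 10
9 - 2 - 6 - 1: 1+4+6 = 11
9 - 2 - 3 - 4 - 1: 1+5+6+1 = 13
The minimum is 10 m via 9 - 10 - 11 - 1.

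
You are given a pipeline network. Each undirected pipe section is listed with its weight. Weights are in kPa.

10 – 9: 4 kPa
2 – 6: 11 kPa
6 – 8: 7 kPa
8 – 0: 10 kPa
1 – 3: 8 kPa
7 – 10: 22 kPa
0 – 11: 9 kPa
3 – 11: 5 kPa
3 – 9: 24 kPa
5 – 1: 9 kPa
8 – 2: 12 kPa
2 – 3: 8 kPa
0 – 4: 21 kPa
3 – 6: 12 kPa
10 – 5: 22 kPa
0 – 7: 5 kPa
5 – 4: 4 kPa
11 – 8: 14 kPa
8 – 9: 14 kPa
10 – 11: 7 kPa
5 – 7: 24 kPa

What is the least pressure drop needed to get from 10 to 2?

20 kPa

Running Dijkstra from 10:
10: 0
9: 4  (via 10)
11: 7  (via 10)
3: 12  (via 11)
0: 16  (via 11)
8: 18  (via 9)
1: 20  (via 3)
2: 20  (via 3)
Shortest route: 10 → 11 → 3 → 2 = 20 kPa.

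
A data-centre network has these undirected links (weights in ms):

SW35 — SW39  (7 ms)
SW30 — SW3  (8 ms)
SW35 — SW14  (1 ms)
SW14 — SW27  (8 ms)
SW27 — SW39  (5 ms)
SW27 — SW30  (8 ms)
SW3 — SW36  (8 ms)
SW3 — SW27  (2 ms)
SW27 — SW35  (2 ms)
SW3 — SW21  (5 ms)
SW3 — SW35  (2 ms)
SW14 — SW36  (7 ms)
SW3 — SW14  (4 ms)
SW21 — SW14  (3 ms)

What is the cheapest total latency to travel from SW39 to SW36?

Compare a few routes:
SW39–SW27–SW3–SW36: 5+2+8 = 15
SW39–SW27–SW35–SW3–SW36: 5+2+2+8 = 17
SW39–SW27–SW3–SW35–SW14–SW36: 5+2+2+1+7 = 17
Cheapest is SW39–SW27–SW3–SW36 at 15 ms.

15 ms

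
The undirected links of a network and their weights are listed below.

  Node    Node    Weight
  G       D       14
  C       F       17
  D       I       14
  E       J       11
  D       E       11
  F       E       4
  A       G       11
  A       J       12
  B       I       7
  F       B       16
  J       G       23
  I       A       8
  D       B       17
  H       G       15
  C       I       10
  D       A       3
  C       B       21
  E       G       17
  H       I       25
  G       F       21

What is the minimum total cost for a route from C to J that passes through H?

Best C to H: C–I–H costing 35
Best H to J: H–G–J costing 38
Total via H: 35 + 38 = 73.

73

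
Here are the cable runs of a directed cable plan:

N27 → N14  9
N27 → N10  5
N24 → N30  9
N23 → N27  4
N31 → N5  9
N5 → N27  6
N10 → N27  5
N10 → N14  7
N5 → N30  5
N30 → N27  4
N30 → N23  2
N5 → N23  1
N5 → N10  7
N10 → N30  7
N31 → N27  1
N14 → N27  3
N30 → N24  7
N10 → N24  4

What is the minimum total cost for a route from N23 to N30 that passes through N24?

22

Best N23 to N24: N23 → N27 → N10 → N24 costing 13
Best N24 to N30: N24 → N30 costing 9
Total via N24: 13 + 9 = 22.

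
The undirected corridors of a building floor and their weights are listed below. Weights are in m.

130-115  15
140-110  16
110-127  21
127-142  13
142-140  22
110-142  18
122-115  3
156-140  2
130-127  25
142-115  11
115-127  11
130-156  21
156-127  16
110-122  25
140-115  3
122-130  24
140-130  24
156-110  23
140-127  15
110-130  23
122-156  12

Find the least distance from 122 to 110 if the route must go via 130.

41 m

Best 122 to 130: 122–115–130 costing 18
Best 130 to 110: 130–110 costing 23
Total via 130: 18 + 23 = 41 m.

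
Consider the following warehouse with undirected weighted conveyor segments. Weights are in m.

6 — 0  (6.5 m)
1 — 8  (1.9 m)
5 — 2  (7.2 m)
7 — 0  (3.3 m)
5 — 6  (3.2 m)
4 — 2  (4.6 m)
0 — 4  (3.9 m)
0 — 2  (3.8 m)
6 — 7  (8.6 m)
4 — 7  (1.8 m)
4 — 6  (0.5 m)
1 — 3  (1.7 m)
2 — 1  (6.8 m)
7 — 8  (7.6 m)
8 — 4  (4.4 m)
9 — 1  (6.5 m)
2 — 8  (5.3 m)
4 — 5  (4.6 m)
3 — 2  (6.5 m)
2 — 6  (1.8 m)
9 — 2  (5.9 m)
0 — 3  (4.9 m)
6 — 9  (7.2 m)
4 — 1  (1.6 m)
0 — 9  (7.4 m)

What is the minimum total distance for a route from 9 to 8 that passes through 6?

11.2 m

Shortest 9→6: 9–6 = 7.2
Shortest 6→8: 6–4–1–8 = 4
Total via 6: 7.2 + 4 = 11.2 m.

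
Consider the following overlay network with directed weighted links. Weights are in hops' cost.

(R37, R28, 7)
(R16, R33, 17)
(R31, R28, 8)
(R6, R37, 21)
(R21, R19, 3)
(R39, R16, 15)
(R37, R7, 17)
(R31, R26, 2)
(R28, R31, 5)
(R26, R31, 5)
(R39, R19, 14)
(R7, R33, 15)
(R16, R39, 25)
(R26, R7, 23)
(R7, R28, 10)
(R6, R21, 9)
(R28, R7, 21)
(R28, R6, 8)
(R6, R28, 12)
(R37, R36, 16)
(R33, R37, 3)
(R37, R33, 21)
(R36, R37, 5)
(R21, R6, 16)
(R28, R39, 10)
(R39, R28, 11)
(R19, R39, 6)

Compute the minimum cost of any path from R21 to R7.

Settle nodes by increasing distance from R21:
R21: 0
R19: 3  (via R21)
R39: 9  (via R19)
R6: 16  (via R21)
R28: 20  (via R39)
R16: 24  (via R39)
R31: 25  (via R28)
R26: 27  (via R31)
R37: 37  (via R6)
R7: 41  (via R28)
Shortest route: R21–R19–R39–R28–R7 = 41 hops' cost.

41 hops' cost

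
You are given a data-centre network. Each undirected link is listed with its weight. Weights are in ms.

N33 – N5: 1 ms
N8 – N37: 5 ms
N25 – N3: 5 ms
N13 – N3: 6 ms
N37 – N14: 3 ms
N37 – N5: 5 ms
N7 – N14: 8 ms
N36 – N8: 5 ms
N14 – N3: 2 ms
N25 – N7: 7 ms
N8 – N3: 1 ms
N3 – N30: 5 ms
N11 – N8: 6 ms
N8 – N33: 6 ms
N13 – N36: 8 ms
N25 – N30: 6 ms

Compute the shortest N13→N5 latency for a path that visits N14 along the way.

Shortest N13→N14: N13 → N3 → N14 = 8
Best N14 to N5: N14 → N37 → N5 costing 8
Total via N14: 8 + 8 = 16 ms.

16 ms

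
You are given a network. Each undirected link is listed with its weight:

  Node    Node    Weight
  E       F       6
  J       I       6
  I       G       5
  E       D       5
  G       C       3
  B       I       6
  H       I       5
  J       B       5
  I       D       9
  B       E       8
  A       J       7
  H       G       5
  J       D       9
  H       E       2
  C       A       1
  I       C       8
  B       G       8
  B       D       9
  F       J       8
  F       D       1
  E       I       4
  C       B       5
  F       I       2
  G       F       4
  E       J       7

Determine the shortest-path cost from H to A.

9

Candidate routes:
H–G–C–A: 5+3+1 = 9
H–I–C–A: 5+8+1 = 14
H–I–G–C–A: 5+5+3+1 = 14
Cheapest is H–G–C–A at 9.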